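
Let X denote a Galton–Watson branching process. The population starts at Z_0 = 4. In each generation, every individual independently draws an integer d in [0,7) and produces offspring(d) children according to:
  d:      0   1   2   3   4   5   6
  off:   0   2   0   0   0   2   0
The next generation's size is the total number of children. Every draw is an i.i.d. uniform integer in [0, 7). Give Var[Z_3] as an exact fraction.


238080/117649

Outcome values over d=0..6: [0, 2, 0, 0, 0, 2, 0]
Σy = 4, Σy² = 8, M = 7
μ = 4/7 = 4/7,  σ² = 8/7 − (4/7)² = 40/49
V_0 = 0, E_0 = 4
V_1 = 40/49·E_0 + (4/7)²·V_0 = 160/49;  E_1 = 16/7
V_2 = 40/49·E_1 + (4/7)²·V_1 = 7040/2401;  E_2 = 64/49
V_3 = 40/49·E_2 + (4/7)²·V_2 = 238080/117649;  E_3 = 256/343


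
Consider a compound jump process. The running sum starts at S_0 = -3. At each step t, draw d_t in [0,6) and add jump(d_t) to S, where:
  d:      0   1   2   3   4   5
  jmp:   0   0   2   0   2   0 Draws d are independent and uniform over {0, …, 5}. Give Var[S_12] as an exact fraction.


Outcome values over d=0..5: [0, 0, 2, 0, 2, 0]
Σy = 4, Σy² = 8, M = 6
μ = 4/6 = 2/3,  σ² = 8/6 − (2/3)² = 8/9
Independent increments: Var[S_12] = 12·σ² = 12·(8/9) = 32/3

32/3


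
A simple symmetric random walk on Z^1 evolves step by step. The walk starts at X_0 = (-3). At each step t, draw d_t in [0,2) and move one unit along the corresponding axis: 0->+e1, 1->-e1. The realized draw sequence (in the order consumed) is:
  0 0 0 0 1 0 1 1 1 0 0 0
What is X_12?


(1)

t=0: X=(-3), d=0 → +e1, X_1=(-2)
t=1: X=(-2), d=0 → +e1, X_2=(-1)
t=2: X=(-1), d=0 → +e1, X_3=(0)
t=3: X=(0), d=0 → +e1, X_4=(1)
t=4: X=(1), d=1 → -e1, X_5=(0)
t=5: X=(0), d=0 → +e1, X_6=(1)
t=6: X=(1), d=1 → -e1, X_7=(0)
t=7: X=(0), d=1 → -e1, X_8=(-1)
t=8: X=(-1), d=1 → -e1, X_9=(-2)
t=9: X=(-2), d=0 → +e1, X_10=(-1)
t=10: X=(-1), d=0 → +e1, X_11=(0)
t=11: X=(0), d=0 → +e1, X_12=(1)


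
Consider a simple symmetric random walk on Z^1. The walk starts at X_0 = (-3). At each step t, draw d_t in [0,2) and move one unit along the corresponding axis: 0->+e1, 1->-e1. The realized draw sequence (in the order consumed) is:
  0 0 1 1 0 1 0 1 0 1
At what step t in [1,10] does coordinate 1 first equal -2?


t=0: X=(-3), d=0 → +e1, X_1=(-2)
t=1: X=(-2), d=0 → +e1, X_2=(-1)
t=2: X=(-1), d=1 → -e1, X_3=(-2)
t=3: X=(-2), d=1 → -e1, X_4=(-3)
t=4: X=(-3), d=0 → +e1, X_5=(-2)
t=5: X=(-2), d=1 → -e1, X_6=(-3)
t=6: X=(-3), d=0 → +e1, X_7=(-2)
t=7: X=(-2), d=1 → -e1, X_8=(-3)
t=8: X=(-3), d=0 → +e1, X_9=(-2)
t=9: X=(-2), d=1 → -e1, X_10=(-3)

1


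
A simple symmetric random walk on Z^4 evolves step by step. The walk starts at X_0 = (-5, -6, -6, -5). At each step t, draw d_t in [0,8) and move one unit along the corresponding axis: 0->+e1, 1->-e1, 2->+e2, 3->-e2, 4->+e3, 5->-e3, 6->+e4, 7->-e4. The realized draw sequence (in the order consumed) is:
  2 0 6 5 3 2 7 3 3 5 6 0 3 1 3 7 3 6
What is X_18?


t=0: X=(-5, -6, -6, -5), d=2 → +e2, X_1=(-5, -5, -6, -5)
t=1: X=(-5, -5, -6, -5), d=0 → +e1, X_2=(-4, -5, -6, -5)
t=2: X=(-4, -5, -6, -5), d=6 → +e4, X_3=(-4, -5, -6, -4)
t=3: X=(-4, -5, -6, -4), d=5 → -e3, X_4=(-4, -5, -7, -4)
t=4: X=(-4, -5, -7, -4), d=3 → -e2, X_5=(-4, -6, -7, -4)
t=5: X=(-4, -6, -7, -4), d=2 → +e2, X_6=(-4, -5, -7, -4)
t=6: X=(-4, -5, -7, -4), d=7 → -e4, X_7=(-4, -5, -7, -5)
t=7: X=(-4, -5, -7, -5), d=3 → -e2, X_8=(-4, -6, -7, -5)
t=8: X=(-4, -6, -7, -5), d=3 → -e2, X_9=(-4, -7, -7, -5)
t=9: X=(-4, -7, -7, -5), d=5 → -e3, X_10=(-4, -7, -8, -5)
t=10: X=(-4, -7, -8, -5), d=6 → +e4, X_11=(-4, -7, -8, -4)
t=11: X=(-4, -7, -8, -4), d=0 → +e1, X_12=(-3, -7, -8, -4)
t=12: X=(-3, -7, -8, -4), d=3 → -e2, X_13=(-3, -8, -8, -4)
t=13: X=(-3, -8, -8, -4), d=1 → -e1, X_14=(-4, -8, -8, -4)
t=14: X=(-4, -8, -8, -4), d=3 → -e2, X_15=(-4, -9, -8, -4)
t=15: X=(-4, -9, -8, -4), d=7 → -e4, X_16=(-4, -9, -8, -5)
t=16: X=(-4, -9, -8, -5), d=3 → -e2, X_17=(-4, -10, -8, -5)
t=17: X=(-4, -10, -8, -5), d=6 → +e4, X_18=(-4, -10, -8, -4)

(-4, -10, -8, -4)


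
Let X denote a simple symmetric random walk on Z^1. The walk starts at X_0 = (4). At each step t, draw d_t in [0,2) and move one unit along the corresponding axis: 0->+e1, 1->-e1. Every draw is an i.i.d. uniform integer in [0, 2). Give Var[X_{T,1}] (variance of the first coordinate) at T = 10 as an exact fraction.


10

Outcome values over d=0..1: [1, -1]
Σy = 0, Σy² = 2, M = 2
μ = 0/2 = 0,  σ² = 2/2 − (0)² = 1
Independent increments: Var[X_10] = 10·σ² = 10·(1) = 10


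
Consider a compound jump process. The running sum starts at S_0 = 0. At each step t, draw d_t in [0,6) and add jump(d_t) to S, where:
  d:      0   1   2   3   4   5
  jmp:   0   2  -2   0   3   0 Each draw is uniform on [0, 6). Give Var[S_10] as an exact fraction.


155/6

Outcome values over d=0..5: [0, 2, -2, 0, 3, 0]
Σy = 3, Σy² = 17, M = 6
μ = 3/6 = 1/2,  σ² = 17/6 − (1/2)² = 31/12
Independent increments: Var[S_10] = 10·σ² = 10·(31/12) = 155/6


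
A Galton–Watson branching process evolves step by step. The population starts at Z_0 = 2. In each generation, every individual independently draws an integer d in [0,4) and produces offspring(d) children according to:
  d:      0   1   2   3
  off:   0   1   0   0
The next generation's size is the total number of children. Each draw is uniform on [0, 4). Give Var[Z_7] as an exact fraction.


Outcome values over d=0..3: [0, 1, 0, 0]
Σy = 1, Σy² = 1, M = 4
μ = 1/4 = 1/4,  σ² = 1/4 − (1/4)² = 3/16
V_0 = 0, E_0 = 2
V_1 = 3/16·E_0 + (1/4)²·V_0 = 3/8;  E_1 = 1/2
V_2 = 3/16·E_1 + (1/4)²·V_1 = 15/128;  E_2 = 1/8
V_3 = 3/16·E_2 + (1/4)²·V_2 = 63/2048;  E_3 = 1/32
V_4 = 3/16·E_3 + (1/4)²·V_3 = 255/32768;  E_4 = 1/128
V_5 = 3/16·E_4 + (1/4)²·V_4 = 1023/524288;  E_5 = 1/512
V_6 = 3/16·E_5 + (1/4)²·V_5 = 4095/8388608;  E_6 = 1/2048
V_7 = 3/16·E_6 + (1/4)²·V_6 = 16383/134217728;  E_7 = 1/8192

16383/134217728


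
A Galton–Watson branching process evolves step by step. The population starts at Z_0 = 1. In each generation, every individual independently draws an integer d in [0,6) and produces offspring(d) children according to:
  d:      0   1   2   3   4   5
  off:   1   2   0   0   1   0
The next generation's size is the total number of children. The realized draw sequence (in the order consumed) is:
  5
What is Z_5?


gen 0: Z_0=1, draws=[5], offspring=[0], Z_1=0
gen 1: Z_1=0, draws=[], offspring=[], Z_2=0
gen 2: Z_2=0, draws=[], offspring=[], Z_3=0
gen 3: Z_3=0, draws=[], offspring=[], Z_4=0
gen 4: Z_4=0, draws=[], offspring=[], Z_5=0

0


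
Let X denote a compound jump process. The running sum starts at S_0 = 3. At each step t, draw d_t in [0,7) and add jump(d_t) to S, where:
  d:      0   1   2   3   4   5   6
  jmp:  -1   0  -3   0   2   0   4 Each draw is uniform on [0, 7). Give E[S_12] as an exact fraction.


45/7

Outcome values over d=0..6: [-1, 0, -3, 0, 2, 0, 4]
Σy = 2, Σy² = 30, M = 7
μ = 2/7 = 2/7,  σ² = 30/7 − (2/7)² = 206/49
E[S_12] = 3 + 12·(2/7) = 45/7


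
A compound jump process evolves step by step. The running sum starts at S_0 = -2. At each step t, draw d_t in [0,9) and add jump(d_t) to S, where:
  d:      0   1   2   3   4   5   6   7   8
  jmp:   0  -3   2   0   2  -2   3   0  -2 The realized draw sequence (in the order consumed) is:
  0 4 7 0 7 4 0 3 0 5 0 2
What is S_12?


2

t=0: S=-2, d=0, jump=0, S_1=-2
t=1: S=-2, d=4, jump=2, S_2=0
t=2: S=0, d=7, jump=0, S_3=0
t=3: S=0, d=0, jump=0, S_4=0
t=4: S=0, d=7, jump=0, S_5=0
t=5: S=0, d=4, jump=2, S_6=2
t=6: S=2, d=0, jump=0, S_7=2
t=7: S=2, d=3, jump=0, S_8=2
t=8: S=2, d=0, jump=0, S_9=2
t=9: S=2, d=5, jump=-2, S_10=0
t=10: S=0, d=0, jump=0, S_11=0
t=11: S=0, d=2, jump=2, S_12=2


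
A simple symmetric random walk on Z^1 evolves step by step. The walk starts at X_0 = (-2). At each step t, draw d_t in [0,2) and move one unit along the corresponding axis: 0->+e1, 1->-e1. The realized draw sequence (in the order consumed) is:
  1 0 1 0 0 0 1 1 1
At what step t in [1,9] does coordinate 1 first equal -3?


1

t=0: X=(-2), d=1 → -e1, X_1=(-3)
t=1: X=(-3), d=0 → +e1, X_2=(-2)
t=2: X=(-2), d=1 → -e1, X_3=(-3)
t=3: X=(-3), d=0 → +e1, X_4=(-2)
t=4: X=(-2), d=0 → +e1, X_5=(-1)
t=5: X=(-1), d=0 → +e1, X_6=(0)
t=6: X=(0), d=1 → -e1, X_7=(-1)
t=7: X=(-1), d=1 → -e1, X_8=(-2)
t=8: X=(-2), d=1 → -e1, X_9=(-3)


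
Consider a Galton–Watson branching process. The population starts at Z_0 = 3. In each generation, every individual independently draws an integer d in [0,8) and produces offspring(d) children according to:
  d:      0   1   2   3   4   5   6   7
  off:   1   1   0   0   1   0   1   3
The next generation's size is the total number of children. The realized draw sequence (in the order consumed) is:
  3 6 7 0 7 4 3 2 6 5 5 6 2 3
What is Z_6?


gen 0: Z_0=3, draws=[3, 6, 7], offspring=[0, 1, 3], Z_1=4
gen 1: Z_1=4, draws=[0, 7, 4, 3], offspring=[1, 3, 1, 0], Z_2=5
gen 2: Z_2=5, draws=[2, 6, 5, 5, 6], offspring=[0, 1, 0, 0, 1], Z_3=2
gen 3: Z_3=2, draws=[2, 3], offspring=[0, 0], Z_4=0
gen 4: Z_4=0, draws=[], offspring=[], Z_5=0
gen 5: Z_5=0, draws=[], offspring=[], Z_6=0

0


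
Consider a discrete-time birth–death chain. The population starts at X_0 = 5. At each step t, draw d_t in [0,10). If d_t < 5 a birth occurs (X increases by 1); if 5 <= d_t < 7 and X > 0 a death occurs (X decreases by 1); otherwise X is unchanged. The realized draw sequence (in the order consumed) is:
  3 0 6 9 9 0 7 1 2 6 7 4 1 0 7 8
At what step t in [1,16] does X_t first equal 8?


8

t=0: X=5, d=3 → birth, X_1=6
t=1: X=6, d=0 → birth, X_2=7
t=2: X=7, d=6 → death, X_3=6
t=3: X=6, d=9 → hold, X_4=6
t=4: X=6, d=9 → hold, X_5=6
t=5: X=6, d=0 → birth, X_6=7
t=6: X=7, d=7 → hold, X_7=7
t=7: X=7, d=1 → birth, X_8=8
t=8: X=8, d=2 → birth, X_9=9
t=9: X=9, d=6 → death, X_10=8
t=10: X=8, d=7 → hold, X_11=8
t=11: X=8, d=4 → birth, X_12=9
t=12: X=9, d=1 → birth, X_13=10
t=13: X=10, d=0 → birth, X_14=11
t=14: X=11, d=7 → hold, X_15=11
t=15: X=11, d=8 → hold, X_16=11


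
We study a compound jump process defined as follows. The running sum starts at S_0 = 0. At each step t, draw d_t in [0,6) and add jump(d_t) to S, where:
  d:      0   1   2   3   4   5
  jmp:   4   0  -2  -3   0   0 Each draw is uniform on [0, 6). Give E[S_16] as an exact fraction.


Outcome values over d=0..5: [4, 0, -2, -3, 0, 0]
Σy = -1, Σy² = 29, M = 6
μ = -1/6 = -1/6,  σ² = 29/6 − (-1/6)² = 173/36
E[S_16] = 0 + 16·(-1/6) = -8/3

-8/3


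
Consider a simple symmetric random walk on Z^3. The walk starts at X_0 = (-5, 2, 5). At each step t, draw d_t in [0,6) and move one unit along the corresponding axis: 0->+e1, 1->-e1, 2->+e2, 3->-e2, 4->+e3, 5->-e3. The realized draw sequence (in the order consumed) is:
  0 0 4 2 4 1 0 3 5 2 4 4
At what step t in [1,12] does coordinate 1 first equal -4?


t=0: X=(-5, 2, 5), d=0 → +e1, X_1=(-4, 2, 5)
t=1: X=(-4, 2, 5), d=0 → +e1, X_2=(-3, 2, 5)
t=2: X=(-3, 2, 5), d=4 → +e3, X_3=(-3, 2, 6)
t=3: X=(-3, 2, 6), d=2 → +e2, X_4=(-3, 3, 6)
t=4: X=(-3, 3, 6), d=4 → +e3, X_5=(-3, 3, 7)
t=5: X=(-3, 3, 7), d=1 → -e1, X_6=(-4, 3, 7)
t=6: X=(-4, 3, 7), d=0 → +e1, X_7=(-3, 3, 7)
t=7: X=(-3, 3, 7), d=3 → -e2, X_8=(-3, 2, 7)
t=8: X=(-3, 2, 7), d=5 → -e3, X_9=(-3, 2, 6)
t=9: X=(-3, 2, 6), d=2 → +e2, X_10=(-3, 3, 6)
t=10: X=(-3, 3, 6), d=4 → +e3, X_11=(-3, 3, 7)
t=11: X=(-3, 3, 7), d=4 → +e3, X_12=(-3, 3, 8)

1


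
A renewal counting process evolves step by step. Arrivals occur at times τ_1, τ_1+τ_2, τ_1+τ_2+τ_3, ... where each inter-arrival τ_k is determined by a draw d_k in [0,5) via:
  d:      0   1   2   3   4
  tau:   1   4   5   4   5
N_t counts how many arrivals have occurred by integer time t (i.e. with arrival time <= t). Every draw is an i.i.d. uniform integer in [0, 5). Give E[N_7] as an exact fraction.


Inter-arrival values over d=0..4: [1, 4, 5, 4, 5]
Each d has probability 1/5, so the pmf of τ is: f(1) = 1/5, f(4) = 2/5, f(5) = 2/5
Renewal equation for m(n) = E[N_n]: condition on τ_1 = k (if k <= n, one arrival plus a fresh copy on the remaining n−k steps): m(n) = F(n) + Σ_{k<=n} f(k)·m(n−k), where F(n) = P(τ <= n) and m(0) = 0
m(1) = F(1) = 1/5
m(2) = F(2) + f(1)·m(1) = 1/5 + 1/5·1/5 = 6/25
m(3) = F(3) + f(1)·m(2) = 1/5 + 1/5·6/25 = 31/125
m(4) = F(4) + f(1)·m(3) = 3/5 + 1/5·31/125 = 406/625
m(5) = F(5) + f(1)·m(4) + f(4)·m(1) = 1 + 1/5·406/625 + 2/5·1/5 = 3781/3125
m(6) = F(6) + f(1)·m(5) + f(4)·m(2) + f(5)·m(1) = 1 + 1/5·3781/3125 + 2/5·6/25 + 2/5·1/5 = 22156/15625
m(7) = F(7) + f(1)·m(6) + f(4)·m(3) + f(5)·m(2) = 1 + 1/5·22156/15625 + 2/5·31/125 + 2/5·6/25 = 115531/78125
E[N_7] = m(7) = 115531/78125

115531/78125


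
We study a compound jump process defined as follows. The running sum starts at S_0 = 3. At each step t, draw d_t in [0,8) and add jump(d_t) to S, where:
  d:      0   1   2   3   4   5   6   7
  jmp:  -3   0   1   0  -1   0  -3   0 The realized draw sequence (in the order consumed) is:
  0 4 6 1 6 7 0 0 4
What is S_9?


t=0: S=3, d=0, jump=-3, S_1=0
t=1: S=0, d=4, jump=-1, S_2=-1
t=2: S=-1, d=6, jump=-3, S_3=-4
t=3: S=-4, d=1, jump=0, S_4=-4
t=4: S=-4, d=6, jump=-3, S_5=-7
t=5: S=-7, d=7, jump=0, S_6=-7
t=6: S=-7, d=0, jump=-3, S_7=-10
t=7: S=-10, d=0, jump=-3, S_8=-13
t=8: S=-13, d=4, jump=-1, S_9=-14

-14


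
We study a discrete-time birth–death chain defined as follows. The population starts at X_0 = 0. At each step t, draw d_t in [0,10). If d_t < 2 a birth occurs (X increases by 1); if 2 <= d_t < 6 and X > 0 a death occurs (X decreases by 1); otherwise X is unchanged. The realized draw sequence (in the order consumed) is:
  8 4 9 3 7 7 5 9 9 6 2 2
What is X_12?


t=0: X=0, d=8 → hold, X_1=0
t=1: X=0, d=4 → hold, X_2=0
t=2: X=0, d=9 → hold, X_3=0
t=3: X=0, d=3 → hold, X_4=0
t=4: X=0, d=7 → hold, X_5=0
t=5: X=0, d=7 → hold, X_6=0
t=6: X=0, d=5 → hold, X_7=0
t=7: X=0, d=9 → hold, X_8=0
t=8: X=0, d=9 → hold, X_9=0
t=9: X=0, d=6 → hold, X_10=0
t=10: X=0, d=2 → hold, X_11=0
t=11: X=0, d=2 → hold, X_12=0

0


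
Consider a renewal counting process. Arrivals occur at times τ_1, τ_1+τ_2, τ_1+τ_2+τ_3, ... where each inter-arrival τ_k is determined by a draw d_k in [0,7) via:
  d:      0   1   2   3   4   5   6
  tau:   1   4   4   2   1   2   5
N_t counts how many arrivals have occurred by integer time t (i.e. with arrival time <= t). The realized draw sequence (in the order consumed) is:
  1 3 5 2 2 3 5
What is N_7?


2

draw d_1=1: τ_1=4, arrival time A_1=4
draw d_2=3: τ_2=2, arrival time A_2=6
draw d_3=5: τ_3=2, arrival time A_3=8
draw d_4=2: τ_4=4, arrival time A_4=12
draw d_5=2: τ_5=4, arrival time A_5=16
draw d_6=3: τ_6=2, arrival time A_6=18
draw d_7=5: τ_7=2, arrival time A_7=20
N_t over t=0..7: 0:0 1:0 2:0 3:0 4:1 5:1 6:2 7:2


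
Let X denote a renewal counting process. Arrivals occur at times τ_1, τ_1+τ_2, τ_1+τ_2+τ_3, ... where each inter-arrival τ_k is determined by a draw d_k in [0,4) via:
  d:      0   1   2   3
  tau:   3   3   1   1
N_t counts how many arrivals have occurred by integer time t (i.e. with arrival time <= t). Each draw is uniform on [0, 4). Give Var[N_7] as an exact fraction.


15959/16384

Inter-arrival values over d=0..3: [3, 3, 1, 1]
Each d has probability 1/4, so the pmf of τ is: f(1) = 1/2, f(3) = 1/2
Let p_n(j) = P(N_n = j), with p_0 = [1]. Condition on τ_1: p_n(0) = P(τ > n), and for j >= 1, p_n(j) = Σ_{k<=n} f(k)·p_{n−k}(j−1)
p_1 = [1/2, 1/2]  (j = 0..1)
p_2 = [1/2, 1/4, 1/4]  (j = 0..2)
p_3 = [0, 3/4, 1/8, 1/8]  (j = 0..3)
p_4 = [0, 1/4, 5/8, 1/16, 1/16]  (j = 0..4)
p_5 = [0, 1/4, 1/4, 7/16, 1/32, 1/32]  (j = 0..5)
p_6 = [0, 0, 1/2, 3/16, 9/32, 1/64, 1/64]  (j = 0..6)
p_7 = [0, 0, 1/8, 9/16, 1/8, 11/64, 1/128, 1/128]  (j = 0..7)
E[N_7] = Σ j·p_7(j) = 435/128;  E[N_7²] = Σ j²·p_7(j) = 1603/128
Var[N_7] = 1603/128 − (435/128)² = 15959/16384


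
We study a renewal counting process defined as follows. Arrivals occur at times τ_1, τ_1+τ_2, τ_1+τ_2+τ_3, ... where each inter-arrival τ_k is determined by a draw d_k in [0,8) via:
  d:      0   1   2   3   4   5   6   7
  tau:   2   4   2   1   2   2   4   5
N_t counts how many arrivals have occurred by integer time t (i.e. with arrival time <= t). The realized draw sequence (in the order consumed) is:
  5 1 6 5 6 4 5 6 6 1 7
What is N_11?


3

draw d_1=5: τ_1=2, arrival time A_1=2
draw d_2=1: τ_2=4, arrival time A_2=6
draw d_3=6: τ_3=4, arrival time A_3=10
draw d_4=5: τ_4=2, arrival time A_4=12
draw d_5=6: τ_5=4, arrival time A_5=16
draw d_6=4: τ_6=2, arrival time A_6=18
draw d_7=5: τ_7=2, arrival time A_7=20
draw d_8=6: τ_8=4, arrival time A_8=24
draw d_9=6: τ_9=4, arrival time A_9=28
draw d_10=1: τ_10=4, arrival time A_10=32
draw d_11=7: τ_11=5, arrival time A_11=37
N_t over t=0..11: 0:0 1:0 2:1 3:1 4:1 5:1 6:2 7:2 8:2 9:2 10:3 11:3


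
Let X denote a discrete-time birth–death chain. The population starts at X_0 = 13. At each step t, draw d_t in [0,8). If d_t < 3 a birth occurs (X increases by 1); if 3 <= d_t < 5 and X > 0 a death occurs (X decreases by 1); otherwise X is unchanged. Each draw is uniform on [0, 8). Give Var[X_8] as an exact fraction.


39/8

X can drop by at most 1 per step and X_0 = 13 > T = 8, so X_t >= 13 − t >= 5 > 0 for every t <= 8: the floor at 0 (the 'and X > 0' condition) never binds. Hence X_8 = X_0 + Σ_{t<8} Y_t with i.i.d. increments Y_t = y(d_t) ∈ {+1, −1, 0}.
Outcome values over d=0..7: [1, 1, 1, -1, -1, 0, 0, 0]
Σy = 1, Σy² = 5, M = 8
μ = 1/8 = 1/8,  σ² = 5/8 − (1/8)² = 39/64
Independent increments: Var[X_8] = 8·σ² = 8·(39/64) = 39/8


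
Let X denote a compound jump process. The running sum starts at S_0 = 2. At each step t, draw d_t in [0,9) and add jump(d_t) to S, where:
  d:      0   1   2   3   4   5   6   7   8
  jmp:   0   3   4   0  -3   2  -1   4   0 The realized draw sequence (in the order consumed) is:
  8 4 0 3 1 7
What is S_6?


t=0: S=2, d=8, jump=0, S_1=2
t=1: S=2, d=4, jump=-3, S_2=-1
t=2: S=-1, d=0, jump=0, S_3=-1
t=3: S=-1, d=3, jump=0, S_4=-1
t=4: S=-1, d=1, jump=3, S_5=2
t=5: S=2, d=7, jump=4, S_6=6

6


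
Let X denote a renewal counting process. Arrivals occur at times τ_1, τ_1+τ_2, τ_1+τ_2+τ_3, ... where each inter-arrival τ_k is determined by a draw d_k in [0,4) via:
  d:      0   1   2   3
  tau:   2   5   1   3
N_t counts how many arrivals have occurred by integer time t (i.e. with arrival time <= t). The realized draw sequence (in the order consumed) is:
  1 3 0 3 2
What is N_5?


draw d_1=1: τ_1=5, arrival time A_1=5
draw d_2=3: τ_2=3, arrival time A_2=8
draw d_3=0: τ_3=2, arrival time A_3=10
draw d_4=3: τ_4=3, arrival time A_4=13
draw d_5=2: τ_5=1, arrival time A_5=14
N_t over t=0..5: 0:0 1:0 2:0 3:0 4:0 5:1

1


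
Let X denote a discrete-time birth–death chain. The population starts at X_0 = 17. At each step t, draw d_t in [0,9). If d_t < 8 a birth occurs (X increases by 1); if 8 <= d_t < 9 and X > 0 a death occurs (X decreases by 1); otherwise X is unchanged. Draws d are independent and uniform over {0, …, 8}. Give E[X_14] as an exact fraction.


X can drop by at most 1 per step and X_0 = 17 > T = 14, so X_t >= 17 − t >= 3 > 0 for every t <= 14: the floor at 0 (the 'and X > 0' condition) never binds. Hence X_14 = X_0 + Σ_{t<14} Y_t with i.i.d. increments Y_t = y(d_t) ∈ {+1, −1, 0}.
Outcome values over d=0..8: [1, 1, 1, 1, 1, 1, 1, 1, -1]
Σy = 7, Σy² = 9, M = 9
μ = 7/9 = 7/9,  σ² = 9/9 − (7/9)² = 32/81
E[X_14] = 17 + 14·(7/9) = 251/9

251/9


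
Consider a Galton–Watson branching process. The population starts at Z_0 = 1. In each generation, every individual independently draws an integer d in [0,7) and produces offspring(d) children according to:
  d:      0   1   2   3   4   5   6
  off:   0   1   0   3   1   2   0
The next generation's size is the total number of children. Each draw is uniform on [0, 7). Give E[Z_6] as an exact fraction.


Outcome values over d=0..6: [0, 1, 0, 3, 1, 2, 0]
Σy = 7, Σy² = 15, M = 7
μ = 7/7 = 1,  σ² = 15/7 − (1)² = 8/7
E[Z_0] = 1
E[Z_1] = 1·E[Z_0] = 1
E[Z_2] = 1·E[Z_1] = 1
E[Z_3] = 1·E[Z_2] = 1
E[Z_4] = 1·E[Z_3] = 1
E[Z_5] = 1·E[Z_4] = 1
E[Z_6] = 1·E[Z_5] = 1

1


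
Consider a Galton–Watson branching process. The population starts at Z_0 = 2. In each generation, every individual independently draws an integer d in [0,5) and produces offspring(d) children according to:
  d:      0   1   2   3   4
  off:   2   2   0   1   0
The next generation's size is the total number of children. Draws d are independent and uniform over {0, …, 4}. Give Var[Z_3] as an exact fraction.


24/5

Outcome values over d=0..4: [2, 2, 0, 1, 0]
Σy = 5, Σy² = 9, M = 5
μ = 5/5 = 1,  σ² = 9/5 − (1)² = 4/5
V_0 = 0, E_0 = 2
V_1 = 4/5·E_0 + (1)²·V_0 = 8/5;  E_1 = 2
V_2 = 4/5·E_1 + (1)²·V_1 = 16/5;  E_2 = 2
V_3 = 4/5·E_2 + (1)²·V_2 = 24/5;  E_3 = 2


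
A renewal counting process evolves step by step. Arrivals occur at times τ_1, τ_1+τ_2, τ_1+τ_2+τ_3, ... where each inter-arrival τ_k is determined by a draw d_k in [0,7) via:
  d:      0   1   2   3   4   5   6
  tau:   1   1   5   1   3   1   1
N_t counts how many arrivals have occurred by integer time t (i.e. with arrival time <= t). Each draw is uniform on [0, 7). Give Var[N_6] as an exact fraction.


Inter-arrival values over d=0..6: [1, 1, 5, 1, 3, 1, 1]
Each d has probability 1/7, so the pmf of τ is: f(1) = 5/7, f(3) = 1/7, f(5) = 1/7
Let p_n(j) = P(N_n = j), with p_0 = [1]. Condition on τ_1: p_n(0) = P(τ > n), and for j >= 1, p_n(j) = Σ_{k<=n} f(k)·p_{n−k}(j−1)
p_1 = [2/7, 5/7]  (j = 0..1)
p_2 = [2/7, 10/49, 25/49]  (j = 0..2)
p_3 = [1/7, 17/49, 50/343, 125/343]  (j = 0..3)
p_4 = [1/7, 1/7, 120/343, 250/2401, 625/2401]  (j = 0..4)
p_5 = [0, 2/7, 45/343, 775/2401, 1250/16807, 3125/16807]  (j = 0..5)
p_6 = [0, 3/49, 122/343, 275/2401, 4750/16807, 6250/117649, 15625/117649]  (j = 0..6)
E[N_6] = Σ j·p_6(j) = 389320/117649;  E[N_6²] = Σ j²·p_6(j) = 1546612/117649
Var[N_6] = 1546612/117649 − (389320/117649)² = 30387292788/13841287201

30387292788/13841287201


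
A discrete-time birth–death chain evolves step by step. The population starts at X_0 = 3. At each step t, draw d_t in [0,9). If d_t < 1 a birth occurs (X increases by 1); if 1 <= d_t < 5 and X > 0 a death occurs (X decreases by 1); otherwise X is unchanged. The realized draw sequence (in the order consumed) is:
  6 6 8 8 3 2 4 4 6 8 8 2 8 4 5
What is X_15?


0

t=0: X=3, d=6 → hold, X_1=3
t=1: X=3, d=6 → hold, X_2=3
t=2: X=3, d=8 → hold, X_3=3
t=3: X=3, d=8 → hold, X_4=3
t=4: X=3, d=3 → death, X_5=2
t=5: X=2, d=2 → death, X_6=1
t=6: X=1, d=4 → death, X_7=0
t=7: X=0, d=4 → hold, X_8=0
t=8: X=0, d=6 → hold, X_9=0
t=9: X=0, d=8 → hold, X_10=0
t=10: X=0, d=8 → hold, X_11=0
t=11: X=0, d=2 → hold, X_12=0
t=12: X=0, d=8 → hold, X_13=0
t=13: X=0, d=4 → hold, X_14=0
t=14: X=0, d=5 → hold, X_15=0


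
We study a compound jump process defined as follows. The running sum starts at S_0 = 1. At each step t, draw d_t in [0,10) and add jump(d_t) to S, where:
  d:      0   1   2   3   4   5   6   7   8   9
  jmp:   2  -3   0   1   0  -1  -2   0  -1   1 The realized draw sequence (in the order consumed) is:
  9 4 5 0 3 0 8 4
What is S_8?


t=0: S=1, d=9, jump=1, S_1=2
t=1: S=2, d=4, jump=0, S_2=2
t=2: S=2, d=5, jump=-1, S_3=1
t=3: S=1, d=0, jump=2, S_4=3
t=4: S=3, d=3, jump=1, S_5=4
t=5: S=4, d=0, jump=2, S_6=6
t=6: S=6, d=8, jump=-1, S_7=5
t=7: S=5, d=4, jump=0, S_8=5

5


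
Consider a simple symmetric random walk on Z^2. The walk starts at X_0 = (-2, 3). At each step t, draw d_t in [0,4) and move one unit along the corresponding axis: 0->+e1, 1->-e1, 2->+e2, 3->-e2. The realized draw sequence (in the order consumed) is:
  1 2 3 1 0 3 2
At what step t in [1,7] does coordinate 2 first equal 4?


t=0: X=(-2, 3), d=1 → -e1, X_1=(-3, 3)
t=1: X=(-3, 3), d=2 → +e2, X_2=(-3, 4)
t=2: X=(-3, 4), d=3 → -e2, X_3=(-3, 3)
t=3: X=(-3, 3), d=1 → -e1, X_4=(-4, 3)
t=4: X=(-4, 3), d=0 → +e1, X_5=(-3, 3)
t=5: X=(-3, 3), d=3 → -e2, X_6=(-3, 2)
t=6: X=(-3, 2), d=2 → +e2, X_7=(-3, 3)

2


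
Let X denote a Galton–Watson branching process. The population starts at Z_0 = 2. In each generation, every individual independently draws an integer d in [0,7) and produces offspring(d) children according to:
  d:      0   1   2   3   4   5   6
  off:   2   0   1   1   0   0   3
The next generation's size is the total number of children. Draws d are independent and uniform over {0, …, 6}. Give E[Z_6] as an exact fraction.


Outcome values over d=0..6: [2, 0, 1, 1, 0, 0, 3]
Σy = 7, Σy² = 15, M = 7
μ = 7/7 = 1,  σ² = 15/7 − (1)² = 8/7
E[Z_0] = 2
E[Z_1] = 1·E[Z_0] = 2
E[Z_2] = 1·E[Z_1] = 2
E[Z_3] = 1·E[Z_2] = 2
E[Z_4] = 1·E[Z_3] = 2
E[Z_5] = 1·E[Z_4] = 2
E[Z_6] = 1·E[Z_5] = 2

2


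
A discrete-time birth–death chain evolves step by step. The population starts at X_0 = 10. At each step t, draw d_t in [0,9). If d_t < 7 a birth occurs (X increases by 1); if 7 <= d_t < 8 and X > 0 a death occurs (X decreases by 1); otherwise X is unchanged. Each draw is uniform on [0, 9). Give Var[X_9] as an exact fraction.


4

X can drop by at most 1 per step and X_0 = 10 > T = 9, so X_t >= 10 − t >= 1 > 0 for every t <= 9: the floor at 0 (the 'and X > 0' condition) never binds. Hence X_9 = X_0 + Σ_{t<9} Y_t with i.i.d. increments Y_t = y(d_t) ∈ {+1, −1, 0}.
Outcome values over d=0..8: [1, 1, 1, 1, 1, 1, 1, -1, 0]
Σy = 6, Σy² = 8, M = 9
μ = 6/9 = 2/3,  σ² = 8/9 − (2/3)² = 4/9
Independent increments: Var[X_9] = 9·σ² = 9·(4/9) = 4


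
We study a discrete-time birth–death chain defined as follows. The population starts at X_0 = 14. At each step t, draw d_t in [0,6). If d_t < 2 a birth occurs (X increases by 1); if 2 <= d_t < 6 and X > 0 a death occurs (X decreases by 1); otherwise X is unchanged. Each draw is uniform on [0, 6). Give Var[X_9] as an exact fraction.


8

X can drop by at most 1 per step and X_0 = 14 > T = 9, so X_t >= 14 − t >= 5 > 0 for every t <= 9: the floor at 0 (the 'and X > 0' condition) never binds. Hence X_9 = X_0 + Σ_{t<9} Y_t with i.i.d. increments Y_t = y(d_t) ∈ {+1, −1, 0}.
Outcome values over d=0..5: [1, 1, -1, -1, -1, -1]
Σy = -2, Σy² = 6, M = 6
μ = -2/6 = -1/3,  σ² = 6/6 − (-1/3)² = 8/9
Independent increments: Var[X_9] = 9·σ² = 9·(8/9) = 8


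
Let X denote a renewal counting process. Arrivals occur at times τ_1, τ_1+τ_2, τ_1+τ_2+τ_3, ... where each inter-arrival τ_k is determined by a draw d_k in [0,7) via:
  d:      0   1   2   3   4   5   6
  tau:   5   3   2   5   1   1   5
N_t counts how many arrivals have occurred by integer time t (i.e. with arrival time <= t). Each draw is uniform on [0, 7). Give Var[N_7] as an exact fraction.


Inter-arrival values over d=0..6: [5, 3, 2, 5, 1, 1, 5]
Each d has probability 1/7, so the pmf of τ is: f(1) = 2/7, f(2) = 1/7, f(3) = 1/7, f(5) = 3/7
Let p_n(j) = P(N_n = j), with p_0 = [1]. Condition on τ_1: p_n(0) = P(τ > n), and for j >= 1, p_n(j) = Σ_{k<=n} f(k)·p_{n−k}(j−1)
p_1 = [5/7, 2/7]  (j = 0..1)
p_2 = [4/7, 17/49, 4/49]  (j = 0..2)
p_3 = [3/7, 20/49, 48/343, 8/343]  (j = 0..3)
p_4 = [3/7, 15/49, 71/343, 124/2401, 16/2401]  (j = 0..4)
p_5 = [0, 34/49, 67/343, 218/2401, 304/16807, 32/16807]  (j = 0..5)
p_6 = [0, 3/7, 145/343, 253/2401, 88/2401, 720/117649, 64/117649]  (j = 0..6)
p_7 = [0, 15/49, 142/343, 512/2401, 848/16807, 1648/117649, 1664/823543, 128/823543]  (j = 0..7)
E[N_7] = Σ j·p_7(j) = 1695605/823543;  E[N_7²] = Σ j²·p_7(j) = 4215825/823543
Var[N_7] = 4215825/823543 − (1695605/823543)² = 596836851950/678223072849

596836851950/678223072849


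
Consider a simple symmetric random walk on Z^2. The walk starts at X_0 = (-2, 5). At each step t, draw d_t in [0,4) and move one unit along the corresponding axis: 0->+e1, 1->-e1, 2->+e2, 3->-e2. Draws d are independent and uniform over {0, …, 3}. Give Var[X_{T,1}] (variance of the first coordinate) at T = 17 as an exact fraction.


Outcome values over d=0..3: [1, -1, 0, 0]
Σy = 0, Σy² = 2, M = 4
μ = 0/4 = 0,  σ² = 2/4 − (0)² = 1/2
Independent increments: Var[X_17] = 17·σ² = 17·(1/2) = 17/2

17/2


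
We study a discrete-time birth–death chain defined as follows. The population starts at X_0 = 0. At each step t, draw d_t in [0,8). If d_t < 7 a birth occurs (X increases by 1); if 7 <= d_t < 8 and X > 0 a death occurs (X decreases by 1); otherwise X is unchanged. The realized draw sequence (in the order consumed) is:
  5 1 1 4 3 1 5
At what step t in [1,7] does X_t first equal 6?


6

t=0: X=0, d=5 → birth, X_1=1
t=1: X=1, d=1 → birth, X_2=2
t=2: X=2, d=1 → birth, X_3=3
t=3: X=3, d=4 → birth, X_4=4
t=4: X=4, d=3 → birth, X_5=5
t=5: X=5, d=1 → birth, X_6=6
t=6: X=6, d=5 → birth, X_7=7


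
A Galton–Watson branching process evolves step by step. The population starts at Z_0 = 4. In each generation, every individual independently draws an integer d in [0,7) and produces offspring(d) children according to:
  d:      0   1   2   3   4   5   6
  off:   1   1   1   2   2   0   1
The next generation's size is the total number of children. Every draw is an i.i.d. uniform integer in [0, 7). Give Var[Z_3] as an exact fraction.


Outcome values over d=0..6: [1, 1, 1, 2, 2, 0, 1]
Σy = 8, Σy² = 12, M = 7
μ = 8/7 = 8/7,  σ² = 12/7 − (8/7)² = 20/49
V_0 = 0, E_0 = 4
V_1 = 20/49·E_0 + (8/7)²·V_0 = 80/49;  E_1 = 32/7
V_2 = 20/49·E_1 + (8/7)²·V_1 = 9600/2401;  E_2 = 256/49
V_3 = 20/49·E_2 + (8/7)²·V_2 = 865280/117649;  E_3 = 2048/343

865280/117649


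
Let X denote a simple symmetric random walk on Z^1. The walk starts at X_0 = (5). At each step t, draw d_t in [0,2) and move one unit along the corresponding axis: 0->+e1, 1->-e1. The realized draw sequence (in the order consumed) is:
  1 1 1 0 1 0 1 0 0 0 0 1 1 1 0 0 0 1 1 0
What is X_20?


(5)

t=0: X=(5), d=1 → -e1, X_1=(4)
t=1: X=(4), d=1 → -e1, X_2=(3)
t=2: X=(3), d=1 → -e1, X_3=(2)
t=3: X=(2), d=0 → +e1, X_4=(3)
t=4: X=(3), d=1 → -e1, X_5=(2)
t=5: X=(2), d=0 → +e1, X_6=(3)
t=6: X=(3), d=1 → -e1, X_7=(2)
t=7: X=(2), d=0 → +e1, X_8=(3)
t=8: X=(3), d=0 → +e1, X_9=(4)
t=9: X=(4), d=0 → +e1, X_10=(5)
t=10: X=(5), d=0 → +e1, X_11=(6)
t=11: X=(6), d=1 → -e1, X_12=(5)
t=12: X=(5), d=1 → -e1, X_13=(4)
t=13: X=(4), d=1 → -e1, X_14=(3)
t=14: X=(3), d=0 → +e1, X_15=(4)
t=15: X=(4), d=0 → +e1, X_16=(5)
t=16: X=(5), d=0 → +e1, X_17=(6)
t=17: X=(6), d=1 → -e1, X_18=(5)
t=18: X=(5), d=1 → -e1, X_19=(4)
t=19: X=(4), d=0 → +e1, X_20=(5)


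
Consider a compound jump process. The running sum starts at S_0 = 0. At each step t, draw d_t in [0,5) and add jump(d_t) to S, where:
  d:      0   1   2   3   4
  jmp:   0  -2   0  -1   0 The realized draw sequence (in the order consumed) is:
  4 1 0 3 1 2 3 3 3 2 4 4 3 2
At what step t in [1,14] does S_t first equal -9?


t=0: S=0, d=4, jump=0, S_1=0
t=1: S=0, d=1, jump=-2, S_2=-2
t=2: S=-2, d=0, jump=0, S_3=-2
t=3: S=-2, d=3, jump=-1, S_4=-3
t=4: S=-3, d=1, jump=-2, S_5=-5
t=5: S=-5, d=2, jump=0, S_6=-5
t=6: S=-5, d=3, jump=-1, S_7=-6
t=7: S=-6, d=3, jump=-1, S_8=-7
t=8: S=-7, d=3, jump=-1, S_9=-8
t=9: S=-8, d=2, jump=0, S_10=-8
t=10: S=-8, d=4, jump=0, S_11=-8
t=11: S=-8, d=4, jump=0, S_12=-8
t=12: S=-8, d=3, jump=-1, S_13=-9
t=13: S=-9, d=2, jump=0, S_14=-9

13


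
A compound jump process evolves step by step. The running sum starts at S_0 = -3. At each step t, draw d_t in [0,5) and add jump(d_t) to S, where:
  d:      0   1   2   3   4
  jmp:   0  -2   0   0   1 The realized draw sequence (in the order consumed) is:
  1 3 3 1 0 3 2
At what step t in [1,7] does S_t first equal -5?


t=0: S=-3, d=1, jump=-2, S_1=-5
t=1: S=-5, d=3, jump=0, S_2=-5
t=2: S=-5, d=3, jump=0, S_3=-5
t=3: S=-5, d=1, jump=-2, S_4=-7
t=4: S=-7, d=0, jump=0, S_5=-7
t=5: S=-7, d=3, jump=0, S_6=-7
t=6: S=-7, d=2, jump=0, S_7=-7

1


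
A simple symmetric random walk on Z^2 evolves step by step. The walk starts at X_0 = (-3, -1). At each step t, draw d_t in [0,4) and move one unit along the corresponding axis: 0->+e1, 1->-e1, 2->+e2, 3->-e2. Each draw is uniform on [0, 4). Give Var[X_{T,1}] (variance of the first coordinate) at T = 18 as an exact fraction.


9

Outcome values over d=0..3: [1, -1, 0, 0]
Σy = 0, Σy² = 2, M = 4
μ = 0/4 = 0,  σ² = 2/4 − (0)² = 1/2
Independent increments: Var[X_18] = 18·σ² = 18·(1/2) = 9


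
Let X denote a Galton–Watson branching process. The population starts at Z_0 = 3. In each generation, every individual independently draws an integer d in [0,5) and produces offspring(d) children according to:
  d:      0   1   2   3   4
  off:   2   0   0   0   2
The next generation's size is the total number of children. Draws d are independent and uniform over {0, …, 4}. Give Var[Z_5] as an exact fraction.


Outcome values over d=0..4: [2, 0, 0, 0, 2]
Σy = 4, Σy² = 8, M = 5
μ = 4/5 = 4/5,  σ² = 8/5 − (4/5)² = 24/25
V_0 = 0, E_0 = 3
V_1 = 24/25·E_0 + (4/5)²·V_0 = 72/25;  E_1 = 12/5
V_2 = 24/25·E_1 + (4/5)²·V_1 = 2592/625;  E_2 = 48/25
V_3 = 24/25·E_2 + (4/5)²·V_2 = 70272/15625;  E_3 = 192/125
V_4 = 24/25·E_3 + (4/5)²·V_3 = 1700352/390625;  E_4 = 768/625
V_5 = 24/25·E_4 + (4/5)²·V_4 = 38725632/9765625;  E_5 = 3072/3125

38725632/9765625


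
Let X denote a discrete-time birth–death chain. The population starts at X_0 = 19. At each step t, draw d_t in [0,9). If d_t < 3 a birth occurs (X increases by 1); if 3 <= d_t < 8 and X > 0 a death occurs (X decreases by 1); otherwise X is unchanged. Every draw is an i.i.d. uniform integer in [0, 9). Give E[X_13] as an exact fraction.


145/9

X can drop by at most 1 per step and X_0 = 19 > T = 13, so X_t >= 19 − t >= 6 > 0 for every t <= 13: the floor at 0 (the 'and X > 0' condition) never binds. Hence X_13 = X_0 + Σ_{t<13} Y_t with i.i.d. increments Y_t = y(d_t) ∈ {+1, −1, 0}.
Outcome values over d=0..8: [1, 1, 1, -1, -1, -1, -1, -1, 0]
Σy = -2, Σy² = 8, M = 9
μ = -2/9 = -2/9,  σ² = 8/9 − (-2/9)² = 68/81
E[X_13] = 19 + 13·(-2/9) = 145/9


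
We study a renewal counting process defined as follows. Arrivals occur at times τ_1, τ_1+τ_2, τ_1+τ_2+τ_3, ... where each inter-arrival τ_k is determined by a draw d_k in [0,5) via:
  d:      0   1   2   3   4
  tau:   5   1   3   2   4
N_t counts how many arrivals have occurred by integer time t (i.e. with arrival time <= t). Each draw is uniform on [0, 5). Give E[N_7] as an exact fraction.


Inter-arrival values over d=0..4: [5, 1, 3, 2, 4]
Each d has probability 1/5, so the pmf of τ is: f(1) = 1/5, f(2) = 1/5, f(3) = 1/5, f(4) = 1/5, f(5) = 1/5
Renewal equation for m(n) = E[N_n]: condition on τ_1 = k (if k <= n, one arrival plus a fresh copy on the remaining n−k steps): m(n) = F(n) + Σ_{k<=n} f(k)·m(n−k), where F(n) = P(τ <= n) and m(0) = 0
m(1) = F(1) = 1/5
m(2) = F(2) + f(1)·m(1) = 2/5 + 1/5·1/5 = 11/25
m(3) = F(3) + f(1)·m(2) + f(2)·m(1) = 3/5 + 1/5·11/25 + 1/5·1/5 = 91/125
m(4) = F(4) + f(1)·m(3) + f(2)·m(2) + f(3)·m(1) = 4/5 + 1/5·91/125 + 1/5·11/25 + 1/5·1/5 = 671/625
m(5) = F(5) + f(1)·m(4) + f(2)·m(3) + f(3)·m(2) + f(4)·m(1) = 1 + 1/5·671/625 + 1/5·91/125 + 1/5·11/25 + 1/5·1/5 = 4651/3125
m(6) = F(6) + f(1)·m(5) + f(2)·m(4) + f(3)·m(3) + f(4)·m(2) + f(5)·m(1) = 1 + 1/5·4651/3125 + 1/5·671/625 + 1/5·91/125 + 1/5·11/25 + 1/5·1/5 = 27906/15625
m(7) = F(7) + f(1)·m(6) + f(2)·m(5) + f(3)·m(4) + f(4)·m(3) + f(5)·m(2) = 1 + 1/5·27906/15625 + 1/5·4651/3125 + 1/5·671/625 + 1/5·91/125 + 1/5·11/25 = 164311/78125
E[N_7] = m(7) = 164311/78125

164311/78125


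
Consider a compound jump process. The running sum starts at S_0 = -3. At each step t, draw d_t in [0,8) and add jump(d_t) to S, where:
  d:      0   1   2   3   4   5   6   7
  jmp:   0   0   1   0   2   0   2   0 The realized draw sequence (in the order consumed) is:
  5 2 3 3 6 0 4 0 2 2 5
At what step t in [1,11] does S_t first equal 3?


t=0: S=-3, d=5, jump=0, S_1=-3
t=1: S=-3, d=2, jump=1, S_2=-2
t=2: S=-2, d=3, jump=0, S_3=-2
t=3: S=-2, d=3, jump=0, S_4=-2
t=4: S=-2, d=6, jump=2, S_5=0
t=5: S=0, d=0, jump=0, S_6=0
t=6: S=0, d=4, jump=2, S_7=2
t=7: S=2, d=0, jump=0, S_8=2
t=8: S=2, d=2, jump=1, S_9=3
t=9: S=3, d=2, jump=1, S_10=4
t=10: S=4, d=5, jump=0, S_11=4

9


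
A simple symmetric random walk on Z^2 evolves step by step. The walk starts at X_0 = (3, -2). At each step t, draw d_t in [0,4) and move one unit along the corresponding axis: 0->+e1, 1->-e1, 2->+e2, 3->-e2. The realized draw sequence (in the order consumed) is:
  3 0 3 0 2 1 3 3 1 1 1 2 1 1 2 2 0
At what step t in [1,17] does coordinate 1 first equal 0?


t=0: X=(3, -2), d=3 → -e2, X_1=(3, -3)
t=1: X=(3, -3), d=0 → +e1, X_2=(4, -3)
t=2: X=(4, -3), d=3 → -e2, X_3=(4, -4)
t=3: X=(4, -4), d=0 → +e1, X_4=(5, -4)
t=4: X=(5, -4), d=2 → +e2, X_5=(5, -3)
t=5: X=(5, -3), d=1 → -e1, X_6=(4, -3)
t=6: X=(4, -3), d=3 → -e2, X_7=(4, -4)
t=7: X=(4, -4), d=3 → -e2, X_8=(4, -5)
t=8: X=(4, -5), d=1 → -e1, X_9=(3, -5)
t=9: X=(3, -5), d=1 → -e1, X_10=(2, -5)
t=10: X=(2, -5), d=1 → -e1, X_11=(1, -5)
t=11: X=(1, -5), d=2 → +e2, X_12=(1, -4)
t=12: X=(1, -4), d=1 → -e1, X_13=(0, -4)
t=13: X=(0, -4), d=1 → -e1, X_14=(-1, -4)
t=14: X=(-1, -4), d=2 → +e2, X_15=(-1, -3)
t=15: X=(-1, -3), d=2 → +e2, X_16=(-1, -2)
t=16: X=(-1, -2), d=0 → +e1, X_17=(0, -2)

13


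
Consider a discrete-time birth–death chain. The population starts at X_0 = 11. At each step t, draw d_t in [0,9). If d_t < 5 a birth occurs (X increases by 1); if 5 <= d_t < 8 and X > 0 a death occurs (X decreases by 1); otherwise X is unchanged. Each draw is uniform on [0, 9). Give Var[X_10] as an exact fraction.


680/81

X can drop by at most 1 per step and X_0 = 11 > T = 10, so X_t >= 11 − t >= 1 > 0 for every t <= 10: the floor at 0 (the 'and X > 0' condition) never binds. Hence X_10 = X_0 + Σ_{t<10} Y_t with i.i.d. increments Y_t = y(d_t) ∈ {+1, −1, 0}.
Outcome values over d=0..8: [1, 1, 1, 1, 1, -1, -1, -1, 0]
Σy = 2, Σy² = 8, M = 9
μ = 2/9 = 2/9,  σ² = 8/9 − (2/9)² = 68/81
Independent increments: Var[X_10] = 10·σ² = 10·(68/81) = 680/81


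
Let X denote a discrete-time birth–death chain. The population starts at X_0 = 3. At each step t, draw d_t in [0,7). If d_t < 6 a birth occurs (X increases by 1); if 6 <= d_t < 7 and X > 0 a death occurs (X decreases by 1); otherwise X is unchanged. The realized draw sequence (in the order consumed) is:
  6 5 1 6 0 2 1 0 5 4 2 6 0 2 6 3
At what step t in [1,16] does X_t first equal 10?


t=0: X=3, d=6 → death, X_1=2
t=1: X=2, d=5 → birth, X_2=3
t=2: X=3, d=1 → birth, X_3=4
t=3: X=4, d=6 → death, X_4=3
t=4: X=3, d=0 → birth, X_5=4
t=5: X=4, d=2 → birth, X_6=5
t=6: X=5, d=1 → birth, X_7=6
t=7: X=6, d=0 → birth, X_8=7
t=8: X=7, d=5 → birth, X_9=8
t=9: X=8, d=4 → birth, X_10=9
t=10: X=9, d=2 → birth, X_11=10
t=11: X=10, d=6 → death, X_12=9
t=12: X=9, d=0 → birth, X_13=10
t=13: X=10, d=2 → birth, X_14=11
t=14: X=11, d=6 → death, X_15=10
t=15: X=10, d=3 → birth, X_16=11

11


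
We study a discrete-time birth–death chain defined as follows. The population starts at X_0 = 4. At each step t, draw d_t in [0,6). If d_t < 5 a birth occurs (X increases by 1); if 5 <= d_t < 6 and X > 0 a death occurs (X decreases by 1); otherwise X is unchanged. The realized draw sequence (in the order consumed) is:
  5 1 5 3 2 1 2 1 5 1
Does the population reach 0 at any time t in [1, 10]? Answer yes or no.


no

t=0: X=4, d=5 → death, X_1=3
t=1: X=3, d=1 → birth, X_2=4
t=2: X=4, d=5 → death, X_3=3
t=3: X=3, d=3 → birth, X_4=4
t=4: X=4, d=2 → birth, X_5=5
t=5: X=5, d=1 → birth, X_6=6
t=6: X=6, d=2 → birth, X_7=7
t=7: X=7, d=1 → birth, X_8=8
t=8: X=8, d=5 → death, X_9=7
t=9: X=7, d=1 → birth, X_10=8


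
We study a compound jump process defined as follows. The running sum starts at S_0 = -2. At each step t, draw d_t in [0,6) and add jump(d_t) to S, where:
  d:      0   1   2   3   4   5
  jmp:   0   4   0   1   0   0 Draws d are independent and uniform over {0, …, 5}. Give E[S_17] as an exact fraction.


Outcome values over d=0..5: [0, 4, 0, 1, 0, 0]
Σy = 5, Σy² = 17, M = 6
μ = 5/6 = 5/6,  σ² = 17/6 − (5/6)² = 77/36
E[S_17] = -2 + 17·(5/6) = 73/6

73/6
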